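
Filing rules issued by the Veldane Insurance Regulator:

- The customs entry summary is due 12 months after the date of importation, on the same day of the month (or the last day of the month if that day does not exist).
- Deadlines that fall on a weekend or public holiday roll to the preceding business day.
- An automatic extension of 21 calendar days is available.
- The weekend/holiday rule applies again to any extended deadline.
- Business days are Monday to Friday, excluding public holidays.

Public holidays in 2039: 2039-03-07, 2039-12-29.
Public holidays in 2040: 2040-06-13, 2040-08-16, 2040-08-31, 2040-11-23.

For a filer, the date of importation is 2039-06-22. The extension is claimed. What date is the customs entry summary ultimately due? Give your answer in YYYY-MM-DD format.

2040-07-13

12 months from 2039-06-22 is 2040-06-22.
2040-06-22 is a Friday and not a listed holiday, so it stands.
The 21-calendar-day extension moves the deadline from 2040-06-22 to 2040-07-13.
2040-07-13 is a Friday and not a listed holiday, so it stands.
The final due date is 2040-07-13.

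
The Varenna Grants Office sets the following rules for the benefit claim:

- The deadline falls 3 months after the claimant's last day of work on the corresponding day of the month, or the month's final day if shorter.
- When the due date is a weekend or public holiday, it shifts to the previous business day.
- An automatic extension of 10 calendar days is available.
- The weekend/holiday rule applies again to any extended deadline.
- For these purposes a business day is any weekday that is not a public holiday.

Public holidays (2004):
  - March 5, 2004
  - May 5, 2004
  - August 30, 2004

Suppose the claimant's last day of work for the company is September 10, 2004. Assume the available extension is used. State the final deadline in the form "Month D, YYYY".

3 months from September 10, 2004 is December 10, 2004.
Since December 10, 2004 is a Friday and not a holiday, the date is unchanged.
Add the 10 calendar-day extension to December 10, 2004: December 20, 2004.
December 20, 2004 falls on a Monday, which is a business day, so no adjustment is needed.
The final due date is December 20, 2004.

December 20, 2004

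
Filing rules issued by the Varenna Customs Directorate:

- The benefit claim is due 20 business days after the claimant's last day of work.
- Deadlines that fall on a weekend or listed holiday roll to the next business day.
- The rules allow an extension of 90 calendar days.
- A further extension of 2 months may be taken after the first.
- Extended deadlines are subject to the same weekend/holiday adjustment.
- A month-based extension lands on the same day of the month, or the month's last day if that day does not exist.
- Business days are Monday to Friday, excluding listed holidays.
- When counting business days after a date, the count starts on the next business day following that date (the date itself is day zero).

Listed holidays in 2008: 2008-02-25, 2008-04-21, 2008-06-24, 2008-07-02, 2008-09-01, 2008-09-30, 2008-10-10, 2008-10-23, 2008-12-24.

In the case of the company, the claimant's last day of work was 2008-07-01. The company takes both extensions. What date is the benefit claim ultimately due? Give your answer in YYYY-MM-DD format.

2008-12-29

Counting 20 business days after 2008-07-01 (skipping weekends and listed holidays) reaches 2008-07-30.
2008-07-30 (Wednesday) is already a business day.
The 90-calendar-day extension moves the deadline from 2008-07-30 to 2008-10-28.
2008-10-28 falls on a Tuesday, which is a business day, so no adjustment is needed.
Applying the 2 months extension: 2 months after 2008-10-28 is 2008-12-28.
2008-12-28 falls on a Sunday. Rolling to the next business day gives 2008-12-29, a Monday.
Final deadline: 2008-12-29.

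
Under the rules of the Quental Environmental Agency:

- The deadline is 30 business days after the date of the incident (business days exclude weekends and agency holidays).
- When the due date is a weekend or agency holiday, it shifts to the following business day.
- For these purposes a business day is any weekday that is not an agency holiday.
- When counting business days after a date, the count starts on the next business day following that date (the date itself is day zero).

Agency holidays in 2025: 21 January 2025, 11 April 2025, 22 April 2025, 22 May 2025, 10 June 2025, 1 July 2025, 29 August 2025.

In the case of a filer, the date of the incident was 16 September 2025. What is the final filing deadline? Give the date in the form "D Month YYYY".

Starting the day after 16 September 2025 and counting 30 business days lands on 28 October 2025.
28 October 2025 is a Tuesday and not a listed holiday, so it stands.
Deadline: 28 October 2025.

28 October 2025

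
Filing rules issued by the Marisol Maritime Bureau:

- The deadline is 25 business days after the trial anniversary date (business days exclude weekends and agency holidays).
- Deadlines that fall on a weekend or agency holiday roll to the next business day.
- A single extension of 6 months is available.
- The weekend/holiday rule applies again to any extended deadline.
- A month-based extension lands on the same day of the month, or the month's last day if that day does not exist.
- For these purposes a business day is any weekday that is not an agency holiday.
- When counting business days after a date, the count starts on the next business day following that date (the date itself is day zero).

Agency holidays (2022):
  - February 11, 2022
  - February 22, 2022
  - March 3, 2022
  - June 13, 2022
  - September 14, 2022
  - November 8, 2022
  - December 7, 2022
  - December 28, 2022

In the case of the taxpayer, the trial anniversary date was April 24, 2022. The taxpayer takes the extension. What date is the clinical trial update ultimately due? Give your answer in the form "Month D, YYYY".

November 28, 2022

Counting 25 business days after April 24, 2022 (skipping weekends and listed holidays) reaches May 27, 2022.
May 27, 2022 (Friday) is already a business day.
Add 6 months to May 27, 2022: November 27, 2022.
November 27, 2022 is a Sunday, so it moves to the next business day, November 28, 2022 (Monday).
Deadline: November 28, 2022.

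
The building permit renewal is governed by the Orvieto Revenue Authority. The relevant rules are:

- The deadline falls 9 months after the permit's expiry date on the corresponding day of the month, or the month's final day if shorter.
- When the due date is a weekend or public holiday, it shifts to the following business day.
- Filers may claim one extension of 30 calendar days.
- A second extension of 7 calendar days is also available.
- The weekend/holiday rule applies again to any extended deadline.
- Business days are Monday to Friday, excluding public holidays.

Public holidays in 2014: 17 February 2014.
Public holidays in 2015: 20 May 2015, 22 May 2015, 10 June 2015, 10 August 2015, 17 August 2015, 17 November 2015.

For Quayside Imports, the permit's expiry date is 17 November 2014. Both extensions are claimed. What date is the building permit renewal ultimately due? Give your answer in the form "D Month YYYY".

Moving 9 months forward from 17 November 2014 on the corresponding day gives 17 August 2015.
Because 17 August 2015 is a listed holiday, the deadline becomes 18 August 2015 (Tuesday).
The 30-calendar-day extension moves the deadline from 18 August 2015 to 17 September 2015.
Since 17 September 2015 is a Thursday and not a holiday, the date is unchanged.
Applying the 7-calendar-day extension: 17 September 2015 + 7 days = 24 September 2015.
24 September 2015 falls on a Thursday, which is a business day, so no adjustment is needed.
The final due date is 24 September 2015.

24 September 2015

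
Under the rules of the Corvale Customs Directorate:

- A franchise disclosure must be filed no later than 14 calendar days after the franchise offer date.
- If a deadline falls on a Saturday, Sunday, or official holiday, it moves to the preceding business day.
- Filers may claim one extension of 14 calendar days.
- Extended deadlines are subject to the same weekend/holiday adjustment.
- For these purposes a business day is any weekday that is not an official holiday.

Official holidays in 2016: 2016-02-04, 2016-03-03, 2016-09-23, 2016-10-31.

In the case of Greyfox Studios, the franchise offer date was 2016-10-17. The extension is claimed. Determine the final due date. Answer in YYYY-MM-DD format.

14 calendar days after 2016-10-17 is 2016-10-31.
2016-10-31 is a listed holiday, so it moves to the preceding business day, 2016-10-28 (Friday).
The 14-calendar-day extension moves the deadline from 2016-10-28 to 2016-11-11.
2016-11-11 (Friday) is already a business day.
Deadline: 2016-11-11.

2016-11-11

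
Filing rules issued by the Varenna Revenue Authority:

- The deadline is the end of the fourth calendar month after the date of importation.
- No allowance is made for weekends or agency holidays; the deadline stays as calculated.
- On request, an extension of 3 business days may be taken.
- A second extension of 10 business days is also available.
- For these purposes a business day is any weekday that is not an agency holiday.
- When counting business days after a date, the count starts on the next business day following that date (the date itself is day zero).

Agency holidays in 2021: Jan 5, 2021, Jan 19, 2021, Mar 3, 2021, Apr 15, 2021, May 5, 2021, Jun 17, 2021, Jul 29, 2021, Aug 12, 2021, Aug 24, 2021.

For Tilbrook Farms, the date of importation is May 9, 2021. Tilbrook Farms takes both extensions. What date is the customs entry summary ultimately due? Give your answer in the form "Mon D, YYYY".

4 months after May 9, 2021 falls in September 2021; the last day of that month is Sep 30, 2021.
Sep 30, 2021 is a Thursday; no weekend or holiday adjustment applies.
Counting 3 further business days from Sep 30, 2021 reaches Oct 5, 2021.
No adjustment is made for weekends or holidays, so Oct 5, 2021 stands.
The 10-business-day extension runs from Oct 5, 2021 to Oct 19, 2021.
Oct 19, 2021 falls on a Tuesday. The rules make no weekend/holiday allowance, so it remains Oct 19, 2021.
Deadline: Oct 19, 2021.

Oct 19, 2021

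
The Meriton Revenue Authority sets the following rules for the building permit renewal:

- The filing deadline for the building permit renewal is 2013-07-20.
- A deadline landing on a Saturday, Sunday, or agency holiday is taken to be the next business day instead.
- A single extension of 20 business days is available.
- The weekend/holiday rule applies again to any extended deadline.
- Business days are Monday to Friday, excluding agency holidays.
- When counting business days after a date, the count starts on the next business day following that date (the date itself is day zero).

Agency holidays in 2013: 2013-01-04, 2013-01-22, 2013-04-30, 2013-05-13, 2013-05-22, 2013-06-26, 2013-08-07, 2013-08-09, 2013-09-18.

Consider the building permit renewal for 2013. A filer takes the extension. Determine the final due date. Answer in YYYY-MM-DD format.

Start from the fixed due date, 2013-07-20.
2013-07-20 is a Saturday; the next business day is 2013-07-22 (Monday).
Applying the 20-business-day extension: 20 business days after 2013-07-22 is 2013-08-21.
Since 2013-08-21 is a Wednesday and not a holiday, the date is unchanged.
So the filing is due 2013-08-21.

2013-08-21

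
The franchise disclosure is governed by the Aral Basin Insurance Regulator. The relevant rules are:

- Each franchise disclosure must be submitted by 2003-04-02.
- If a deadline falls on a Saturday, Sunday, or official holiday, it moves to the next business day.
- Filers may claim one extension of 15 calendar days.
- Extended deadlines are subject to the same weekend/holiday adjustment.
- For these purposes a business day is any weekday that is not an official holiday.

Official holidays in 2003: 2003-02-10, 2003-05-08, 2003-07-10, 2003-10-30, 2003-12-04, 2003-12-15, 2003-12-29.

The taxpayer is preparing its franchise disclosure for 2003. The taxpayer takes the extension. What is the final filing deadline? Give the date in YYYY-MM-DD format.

Start from the fixed due date, 2003-04-02.
2003-04-02 is a Wednesday and not a listed holiday, so it stands.
Add the 15 calendar-day extension to 2003-04-02: 2003-04-17.
Since 2003-04-17 is a Thursday and not a holiday, the date is unchanged.
Deadline: 2003-04-17.

2003-04-17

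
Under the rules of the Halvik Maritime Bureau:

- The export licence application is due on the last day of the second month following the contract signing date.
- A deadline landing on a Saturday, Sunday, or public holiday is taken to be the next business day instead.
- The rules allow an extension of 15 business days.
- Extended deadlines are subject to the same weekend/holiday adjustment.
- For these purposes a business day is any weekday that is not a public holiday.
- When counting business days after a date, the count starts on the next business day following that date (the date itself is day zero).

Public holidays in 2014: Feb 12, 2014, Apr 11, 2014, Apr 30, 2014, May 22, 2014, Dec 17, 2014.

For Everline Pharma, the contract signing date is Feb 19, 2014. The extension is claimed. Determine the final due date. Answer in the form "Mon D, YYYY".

The second month after Feb 19, 2014 is April 2014, whose last day is Apr 30, 2014.
Apr 30, 2014 falls on a listed holiday. Rolling to the next business day gives May 1, 2014, a Thursday.
Applying the 15-business-day extension: 15 business days after May 1, 2014 is May 23, 2014.
May 23, 2014 (Friday) is already a business day.
So the filing is due May 23, 2014.

May 23, 2014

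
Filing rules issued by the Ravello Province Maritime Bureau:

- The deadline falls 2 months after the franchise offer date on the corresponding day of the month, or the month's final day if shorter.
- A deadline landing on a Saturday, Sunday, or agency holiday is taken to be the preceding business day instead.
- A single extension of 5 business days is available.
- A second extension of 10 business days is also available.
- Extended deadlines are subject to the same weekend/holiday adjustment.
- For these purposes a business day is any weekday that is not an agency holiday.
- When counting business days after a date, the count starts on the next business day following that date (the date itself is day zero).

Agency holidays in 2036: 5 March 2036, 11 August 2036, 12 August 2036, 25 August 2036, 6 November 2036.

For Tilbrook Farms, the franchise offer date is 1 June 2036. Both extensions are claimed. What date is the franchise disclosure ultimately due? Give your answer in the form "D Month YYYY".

27 August 2036

Moving 2 months forward from 1 June 2036 on the corresponding day gives 1 August 2036.
Since 1 August 2036 is a Friday and not a holiday, the date is unchanged.
Applying the 5-business-day extension: 5 business days after 1 August 2036 is 8 August 2036.
Since 8 August 2036 is a Friday and not a holiday, the date is unchanged.
Applying the 10-business-day extension: 10 business days after 8 August 2036 is 27 August 2036.
27 August 2036 falls on a Wednesday, which is a business day, so no adjustment is needed.
So the filing is due 27 August 2036.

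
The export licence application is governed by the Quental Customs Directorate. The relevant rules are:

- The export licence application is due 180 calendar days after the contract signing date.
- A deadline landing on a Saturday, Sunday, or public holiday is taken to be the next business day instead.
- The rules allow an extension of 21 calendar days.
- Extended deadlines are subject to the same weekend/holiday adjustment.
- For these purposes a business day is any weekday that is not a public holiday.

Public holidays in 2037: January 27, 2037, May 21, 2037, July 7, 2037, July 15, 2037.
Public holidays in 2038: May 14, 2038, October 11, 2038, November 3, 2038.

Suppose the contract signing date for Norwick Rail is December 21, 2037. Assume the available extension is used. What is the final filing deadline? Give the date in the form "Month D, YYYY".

From December 21, 2037, 180 calendar days later is June 19, 2038.
Because June 19, 2038 is a Saturday, the deadline becomes June 21, 2038 (Monday).
With the 21-day extension, June 21, 2038 becomes July 12, 2038.
July 12, 2038 falls on a Monday, which is a business day, so no adjustment is needed.
So the filing is due July 12, 2038.

July 12, 2038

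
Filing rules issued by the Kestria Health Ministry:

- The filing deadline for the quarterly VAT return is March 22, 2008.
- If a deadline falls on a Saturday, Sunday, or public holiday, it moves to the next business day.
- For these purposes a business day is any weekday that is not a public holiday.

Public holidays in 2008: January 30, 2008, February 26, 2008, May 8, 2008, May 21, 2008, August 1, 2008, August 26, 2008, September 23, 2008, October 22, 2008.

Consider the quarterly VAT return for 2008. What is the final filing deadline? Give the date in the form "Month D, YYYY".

March 24, 2008

Start from the fixed due date, March 22, 2008.
March 22, 2008 is a Saturday, so it moves to the next business day, March 24, 2008 (Monday).
Deadline: March 24, 2008.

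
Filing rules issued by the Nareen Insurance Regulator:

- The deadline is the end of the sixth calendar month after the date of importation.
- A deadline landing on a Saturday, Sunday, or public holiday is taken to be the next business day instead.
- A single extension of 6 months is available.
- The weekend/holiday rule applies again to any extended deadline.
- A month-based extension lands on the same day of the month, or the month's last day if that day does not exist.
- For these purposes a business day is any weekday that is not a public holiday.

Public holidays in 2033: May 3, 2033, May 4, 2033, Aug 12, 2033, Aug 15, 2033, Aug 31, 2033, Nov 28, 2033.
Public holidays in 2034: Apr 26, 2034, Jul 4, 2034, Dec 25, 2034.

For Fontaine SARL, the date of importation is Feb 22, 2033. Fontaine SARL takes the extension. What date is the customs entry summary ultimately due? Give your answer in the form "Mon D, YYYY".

Mar 1, 2034

6 months after Feb 22, 2033 falls in August 2033; the last day of that month is Aug 31, 2033.
Aug 31, 2033 is a listed holiday; the next business day is Sep 1, 2033 (Thursday).
Applying the 6 months extension: 6 months after Sep 1, 2033 is Mar 1, 2034.
Mar 1, 2034 falls on a Wednesday, which is a business day, so no adjustment is needed.
So the filing is due Mar 1, 2034.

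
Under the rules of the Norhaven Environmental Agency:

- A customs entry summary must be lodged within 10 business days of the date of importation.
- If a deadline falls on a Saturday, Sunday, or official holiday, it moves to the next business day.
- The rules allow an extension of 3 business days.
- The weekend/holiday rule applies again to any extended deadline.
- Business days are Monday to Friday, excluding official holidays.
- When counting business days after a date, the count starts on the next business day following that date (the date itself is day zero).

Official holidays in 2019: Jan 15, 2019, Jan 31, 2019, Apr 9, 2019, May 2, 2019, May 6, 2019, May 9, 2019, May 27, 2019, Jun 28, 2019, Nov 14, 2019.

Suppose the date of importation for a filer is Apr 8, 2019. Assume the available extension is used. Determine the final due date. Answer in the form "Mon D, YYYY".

Starting the day after Apr 8, 2019 and counting 10 business days lands on Apr 23, 2019.
Apr 23, 2019 (Tuesday) is already a business day.
Applying the 3-business-day extension: 3 business days after Apr 23, 2019 is Apr 26, 2019.
Since Apr 26, 2019 is a Friday and not a holiday, the date is unchanged.
So the filing is due Apr 26, 2019.

Apr 26, 2019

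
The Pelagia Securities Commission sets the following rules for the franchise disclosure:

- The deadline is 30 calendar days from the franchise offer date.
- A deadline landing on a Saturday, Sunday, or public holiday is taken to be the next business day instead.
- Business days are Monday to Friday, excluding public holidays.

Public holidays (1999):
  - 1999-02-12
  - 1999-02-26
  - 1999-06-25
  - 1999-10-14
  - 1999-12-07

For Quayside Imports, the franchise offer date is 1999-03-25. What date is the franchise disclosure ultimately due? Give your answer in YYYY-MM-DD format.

From 1999-03-25, 30 calendar days later is 1999-04-24.
1999-04-24 falls on a Saturday. Rolling to the next business day gives 1999-04-26, a Monday.
So the filing is due 1999-04-26.

1999-04-26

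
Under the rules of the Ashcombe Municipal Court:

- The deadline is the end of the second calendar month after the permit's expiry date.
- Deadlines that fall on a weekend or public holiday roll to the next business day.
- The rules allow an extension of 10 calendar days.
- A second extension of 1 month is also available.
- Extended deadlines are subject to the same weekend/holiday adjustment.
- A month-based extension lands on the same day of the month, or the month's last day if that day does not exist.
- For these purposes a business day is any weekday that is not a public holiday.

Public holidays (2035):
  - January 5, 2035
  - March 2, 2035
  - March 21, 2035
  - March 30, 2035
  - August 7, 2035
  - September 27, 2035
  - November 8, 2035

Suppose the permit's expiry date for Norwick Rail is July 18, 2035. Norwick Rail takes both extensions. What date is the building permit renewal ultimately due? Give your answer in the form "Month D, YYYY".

The second month after July 18, 2035 is September 2035, whose last day is September 30, 2035.
September 30, 2035 is a Sunday, so it moves to the next business day, October 1, 2035 (Monday).
With the 10-day extension, October 1, 2035 becomes October 11, 2035.
October 11, 2035 (Thursday) is already a business day.
The 1 month extension carries October 11, 2035 to November 11, 2035.
November 11, 2035 falls on a Sunday. Rolling to the next business day gives November 12, 2035, a Monday.
So the filing is due November 12, 2035.

November 12, 2035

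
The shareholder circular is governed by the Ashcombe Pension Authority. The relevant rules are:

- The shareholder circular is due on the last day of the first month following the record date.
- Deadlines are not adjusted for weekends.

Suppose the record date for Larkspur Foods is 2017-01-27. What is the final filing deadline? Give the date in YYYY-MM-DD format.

2017-02-28

The first month after 2017-01-27 is February 2017, whose last day is 2017-02-28.
2017-02-28 falls on a Tuesday. The rules make no weekend/holiday allowance, so it remains 2017-02-28.
The final due date is 2017-02-28.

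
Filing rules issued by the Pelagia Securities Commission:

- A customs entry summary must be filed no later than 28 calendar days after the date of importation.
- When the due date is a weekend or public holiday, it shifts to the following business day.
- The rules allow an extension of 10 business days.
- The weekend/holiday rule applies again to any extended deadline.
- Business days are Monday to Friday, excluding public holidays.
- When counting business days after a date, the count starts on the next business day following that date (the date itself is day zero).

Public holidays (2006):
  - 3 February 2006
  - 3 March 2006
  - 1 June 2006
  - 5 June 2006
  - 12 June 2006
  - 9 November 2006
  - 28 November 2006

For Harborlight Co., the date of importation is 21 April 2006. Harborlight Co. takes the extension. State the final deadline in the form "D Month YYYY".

6 June 2006

From 21 April 2006, 28 calendar days later is 19 May 2006.
19 May 2006 (Friday) is already a business day.
The 10-business-day extension runs from 19 May 2006 to 6 June 2006.
Since 6 June 2006 is a Tuesday and not a holiday, the date is unchanged.
So the filing is due 6 June 2006.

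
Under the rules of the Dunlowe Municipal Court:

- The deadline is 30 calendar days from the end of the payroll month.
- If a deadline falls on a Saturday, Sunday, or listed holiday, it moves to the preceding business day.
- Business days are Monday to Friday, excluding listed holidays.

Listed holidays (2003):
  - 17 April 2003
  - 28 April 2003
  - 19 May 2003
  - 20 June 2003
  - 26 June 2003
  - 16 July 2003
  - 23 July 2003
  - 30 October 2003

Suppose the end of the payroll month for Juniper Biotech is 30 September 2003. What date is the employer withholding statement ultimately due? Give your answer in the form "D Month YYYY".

29 October 2003

From 30 September 2003, 30 calendar days later is 30 October 2003.
Because 30 October 2003 is a listed holiday, the deadline becomes 29 October 2003 (Wednesday).
Deadline: 29 October 2003.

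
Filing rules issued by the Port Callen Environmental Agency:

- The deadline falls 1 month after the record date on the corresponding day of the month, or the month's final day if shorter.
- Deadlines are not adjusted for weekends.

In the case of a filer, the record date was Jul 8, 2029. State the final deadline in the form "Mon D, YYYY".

Aug 8, 2029

1 month after Jul 8, 2029, on the same day of the month, is Aug 8, 2029.
No adjustment is made for weekends or holidays, so Aug 8, 2029 stands.
Deadline: Aug 8, 2029.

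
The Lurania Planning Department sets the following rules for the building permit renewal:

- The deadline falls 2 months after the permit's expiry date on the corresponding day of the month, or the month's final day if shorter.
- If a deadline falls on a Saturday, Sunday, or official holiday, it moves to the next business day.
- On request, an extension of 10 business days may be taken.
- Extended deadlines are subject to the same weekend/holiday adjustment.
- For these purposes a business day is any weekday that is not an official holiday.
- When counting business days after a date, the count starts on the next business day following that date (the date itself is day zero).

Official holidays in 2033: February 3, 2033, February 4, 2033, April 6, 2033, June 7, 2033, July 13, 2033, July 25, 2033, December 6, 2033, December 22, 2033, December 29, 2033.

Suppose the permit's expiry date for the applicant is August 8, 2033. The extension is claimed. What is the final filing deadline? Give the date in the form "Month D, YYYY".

October 24, 2033

2 months from August 8, 2033 is October 8, 2033.
Because October 8, 2033 is a Saturday, the deadline becomes October 10, 2033 (Monday).
The 10-business-day extension runs from October 10, 2033 to October 24, 2033.
October 24, 2033 is a Monday and not a listed holiday, so it stands.
So the filing is due October 24, 2033.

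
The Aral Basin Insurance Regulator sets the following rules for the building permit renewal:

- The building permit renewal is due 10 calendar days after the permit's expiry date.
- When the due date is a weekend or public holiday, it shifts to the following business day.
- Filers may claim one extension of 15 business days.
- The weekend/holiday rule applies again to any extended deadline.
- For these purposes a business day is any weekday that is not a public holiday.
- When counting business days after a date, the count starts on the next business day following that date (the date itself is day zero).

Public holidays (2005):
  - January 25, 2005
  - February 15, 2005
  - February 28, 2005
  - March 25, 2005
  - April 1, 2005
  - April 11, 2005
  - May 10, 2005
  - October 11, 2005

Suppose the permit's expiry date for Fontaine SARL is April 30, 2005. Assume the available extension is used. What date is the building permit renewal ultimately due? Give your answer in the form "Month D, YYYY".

June 1, 2005

From April 30, 2005, 10 calendar days later is May 10, 2005.
May 10, 2005 is a listed holiday, so it moves to the next business day, May 11, 2005 (Wednesday).
The 15-business-day extension runs from May 11, 2005 to June 1, 2005.
June 1, 2005 (Wednesday) is already a business day.
Deadline: June 1, 2005.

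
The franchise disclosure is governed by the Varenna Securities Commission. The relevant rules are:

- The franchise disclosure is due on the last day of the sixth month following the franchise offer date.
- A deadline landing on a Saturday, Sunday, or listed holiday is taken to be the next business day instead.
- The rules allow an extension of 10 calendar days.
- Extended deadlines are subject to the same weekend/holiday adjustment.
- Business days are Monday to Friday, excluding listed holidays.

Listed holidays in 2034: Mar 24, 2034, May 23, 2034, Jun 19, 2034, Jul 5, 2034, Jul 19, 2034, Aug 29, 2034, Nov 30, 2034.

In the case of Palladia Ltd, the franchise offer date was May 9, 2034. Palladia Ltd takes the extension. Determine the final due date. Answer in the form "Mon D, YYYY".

Dec 11, 2034

The sixth month after May 9, 2034 is November 2034, whose last day is Nov 30, 2034.
Nov 30, 2034 is a listed holiday, so it moves to the next business day, Dec 1, 2034 (Friday).
With the 10-day extension, Dec 1, 2034 becomes Dec 11, 2034.
Since Dec 11, 2034 is a Monday and not a holiday, the date is unchanged.
Deadline: Dec 11, 2034.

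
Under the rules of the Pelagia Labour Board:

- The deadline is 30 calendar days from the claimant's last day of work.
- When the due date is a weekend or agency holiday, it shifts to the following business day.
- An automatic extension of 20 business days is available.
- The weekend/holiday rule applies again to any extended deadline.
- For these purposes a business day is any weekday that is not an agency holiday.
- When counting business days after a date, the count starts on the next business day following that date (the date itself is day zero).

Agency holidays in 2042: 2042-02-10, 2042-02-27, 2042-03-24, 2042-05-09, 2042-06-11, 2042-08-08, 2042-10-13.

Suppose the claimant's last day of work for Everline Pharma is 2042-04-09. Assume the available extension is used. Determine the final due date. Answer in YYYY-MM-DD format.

From 2042-04-09, 30 calendar days later is 2042-05-09.
2042-05-09 is a listed holiday, so it moves to the next business day, 2042-05-12 (Monday).
Applying the 20-business-day extension: 20 business days after 2042-05-12 is 2042-06-09.
2042-06-09 is a Monday and not a listed holiday, so it stands.
The final due date is 2042-06-09.

2042-06-09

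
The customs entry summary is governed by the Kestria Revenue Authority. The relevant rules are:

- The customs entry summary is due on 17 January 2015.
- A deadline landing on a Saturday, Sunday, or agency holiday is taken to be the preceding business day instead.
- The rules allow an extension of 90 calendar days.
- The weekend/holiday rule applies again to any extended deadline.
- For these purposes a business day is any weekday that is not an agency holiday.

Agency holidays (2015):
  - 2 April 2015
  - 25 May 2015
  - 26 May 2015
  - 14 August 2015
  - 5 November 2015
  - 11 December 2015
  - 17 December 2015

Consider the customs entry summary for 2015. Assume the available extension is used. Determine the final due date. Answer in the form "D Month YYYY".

The stated deadline is 17 January 2015.
Because 17 January 2015 is a Saturday, the deadline becomes 16 January 2015 (Friday).
Add the 90 calendar-day extension to 16 January 2015: 16 April 2015.
16 April 2015 falls on a Thursday, which is a business day, so no adjustment is needed.
Deadline: 16 April 2015.

16 April 2015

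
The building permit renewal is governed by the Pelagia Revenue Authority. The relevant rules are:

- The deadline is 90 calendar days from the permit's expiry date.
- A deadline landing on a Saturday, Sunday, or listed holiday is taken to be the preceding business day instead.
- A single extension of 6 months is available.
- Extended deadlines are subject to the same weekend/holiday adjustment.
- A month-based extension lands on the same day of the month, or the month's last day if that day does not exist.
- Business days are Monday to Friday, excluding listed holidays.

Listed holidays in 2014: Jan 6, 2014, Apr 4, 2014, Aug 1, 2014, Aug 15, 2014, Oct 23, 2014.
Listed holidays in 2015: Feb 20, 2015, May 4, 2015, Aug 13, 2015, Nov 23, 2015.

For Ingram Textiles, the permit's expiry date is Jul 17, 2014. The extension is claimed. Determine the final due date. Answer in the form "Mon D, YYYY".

From Jul 17, 2014, 90 calendar days later is Oct 15, 2014.
Since Oct 15, 2014 is a Wednesday and not a holiday, the date is unchanged.
The 6 months extension carries Oct 15, 2014 to Apr 15, 2015.
Apr 15, 2015 (Wednesday) is already a business day.
The final due date is Apr 15, 2015.

Apr 15, 2015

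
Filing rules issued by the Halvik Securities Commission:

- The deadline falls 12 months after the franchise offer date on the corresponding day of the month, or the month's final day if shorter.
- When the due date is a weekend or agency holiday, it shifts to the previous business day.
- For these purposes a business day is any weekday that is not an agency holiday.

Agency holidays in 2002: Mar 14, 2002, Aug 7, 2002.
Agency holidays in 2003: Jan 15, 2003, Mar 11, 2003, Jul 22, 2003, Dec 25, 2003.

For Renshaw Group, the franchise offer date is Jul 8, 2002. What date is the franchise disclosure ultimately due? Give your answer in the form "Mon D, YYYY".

Jul 8, 2003

12 months after Jul 8, 2002, on the same day of the month, is Jul 8, 2003.
Since Jul 8, 2003 is a Tuesday and not a holiday, the date is unchanged.
Final deadline: Jul 8, 2003.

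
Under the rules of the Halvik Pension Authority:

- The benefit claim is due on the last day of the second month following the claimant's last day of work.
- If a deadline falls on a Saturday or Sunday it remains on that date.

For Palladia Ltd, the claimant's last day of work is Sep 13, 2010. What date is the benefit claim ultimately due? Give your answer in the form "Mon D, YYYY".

Nov 30, 2010

2 months after Sep 13, 2010 is November 2010; that month ends on Nov 30, 2010.
Nov 30, 2010 is a Tuesday; no weekend or holiday adjustment applies.
So the filing is due Nov 30, 2010.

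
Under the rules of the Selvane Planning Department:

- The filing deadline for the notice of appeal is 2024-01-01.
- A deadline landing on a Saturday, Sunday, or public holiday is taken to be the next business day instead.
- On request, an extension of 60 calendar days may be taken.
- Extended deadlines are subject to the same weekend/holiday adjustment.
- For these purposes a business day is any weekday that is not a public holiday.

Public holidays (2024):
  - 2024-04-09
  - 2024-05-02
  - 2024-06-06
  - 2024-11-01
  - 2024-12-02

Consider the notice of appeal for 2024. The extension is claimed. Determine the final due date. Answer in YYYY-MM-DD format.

2024-03-01

The statutory due date is 2024-01-01.
2024-01-01 falls on a Monday, which is a business day, so no adjustment is needed.
With the 60-day extension, 2024-01-01 becomes 2024-03-01.
2024-03-01 falls on a Friday, which is a business day, so no adjustment is needed.
The final due date is 2024-03-01.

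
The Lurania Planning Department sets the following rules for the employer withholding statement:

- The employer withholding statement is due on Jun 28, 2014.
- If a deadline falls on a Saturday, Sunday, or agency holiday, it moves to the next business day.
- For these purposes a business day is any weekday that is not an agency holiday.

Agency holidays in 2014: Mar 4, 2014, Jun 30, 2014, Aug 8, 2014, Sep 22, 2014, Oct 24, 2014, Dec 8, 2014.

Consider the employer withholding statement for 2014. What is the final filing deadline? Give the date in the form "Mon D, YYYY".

Jul 1, 2014

The statutory due date is Jun 28, 2014.
Jun 28, 2014 is a Saturday, so it moves to the next business day, Jul 1, 2014 (Tuesday).
So the filing is due Jul 1, 2014.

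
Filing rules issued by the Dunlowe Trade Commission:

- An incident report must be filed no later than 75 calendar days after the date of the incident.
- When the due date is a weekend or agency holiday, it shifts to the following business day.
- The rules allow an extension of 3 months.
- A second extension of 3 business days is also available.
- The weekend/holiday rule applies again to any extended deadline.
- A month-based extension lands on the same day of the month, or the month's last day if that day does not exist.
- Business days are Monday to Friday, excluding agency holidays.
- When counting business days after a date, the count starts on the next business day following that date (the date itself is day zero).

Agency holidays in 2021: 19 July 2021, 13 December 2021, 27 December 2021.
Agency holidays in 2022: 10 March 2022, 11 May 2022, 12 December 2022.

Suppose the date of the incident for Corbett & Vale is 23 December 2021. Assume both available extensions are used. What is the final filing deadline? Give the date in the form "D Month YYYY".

From 23 December 2021, 75 calendar days later is 8 March 2022.
Since 8 March 2022 is a Tuesday and not a holiday, the date is unchanged.
Add 3 months to 8 March 2022: 8 June 2022.
8 June 2022 falls on a Wednesday, which is a business day, so no adjustment is needed.
The 3-business-day extension runs from 8 June 2022 to 13 June 2022.
Since 13 June 2022 is a Monday and not a holiday, the date is unchanged.
Deadline: 13 June 2022.

13 June 2022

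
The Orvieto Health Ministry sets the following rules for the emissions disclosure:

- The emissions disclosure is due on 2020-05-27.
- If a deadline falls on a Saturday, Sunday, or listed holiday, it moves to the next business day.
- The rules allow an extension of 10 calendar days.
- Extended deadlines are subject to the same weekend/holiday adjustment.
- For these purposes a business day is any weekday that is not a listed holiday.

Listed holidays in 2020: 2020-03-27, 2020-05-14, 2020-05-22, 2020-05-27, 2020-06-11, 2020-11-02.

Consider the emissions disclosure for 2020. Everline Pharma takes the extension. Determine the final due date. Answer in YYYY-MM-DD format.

Start from the fixed due date, 2020-05-27.
2020-05-27 is a listed holiday; the next business day is 2020-05-28 (Thursday).
Add the 10 calendar-day extension to 2020-05-28: 2020-06-07.
Because 2020-06-07 is a Sunday, the deadline becomes 2020-06-08 (Monday).
Final deadline: 2020-06-08.

2020-06-08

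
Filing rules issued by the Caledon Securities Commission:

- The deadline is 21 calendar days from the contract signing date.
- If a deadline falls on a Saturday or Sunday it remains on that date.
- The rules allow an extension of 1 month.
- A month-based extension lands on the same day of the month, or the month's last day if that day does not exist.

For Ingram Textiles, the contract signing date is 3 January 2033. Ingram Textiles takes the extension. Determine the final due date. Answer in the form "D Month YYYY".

21 calendar days after 3 January 2033 is 24 January 2033.
24 January 2033 falls on a Monday. The rules make no weekend/holiday allowance, so it remains 24 January 2033.
Applying the 1 month extension: 1 month after 24 January 2033 is 24 February 2033.
24 February 2033 falls on a Thursday. The rules make no weekend/holiday allowance, so it remains 24 February 2033.
Deadline: 24 February 2033.

24 February 2033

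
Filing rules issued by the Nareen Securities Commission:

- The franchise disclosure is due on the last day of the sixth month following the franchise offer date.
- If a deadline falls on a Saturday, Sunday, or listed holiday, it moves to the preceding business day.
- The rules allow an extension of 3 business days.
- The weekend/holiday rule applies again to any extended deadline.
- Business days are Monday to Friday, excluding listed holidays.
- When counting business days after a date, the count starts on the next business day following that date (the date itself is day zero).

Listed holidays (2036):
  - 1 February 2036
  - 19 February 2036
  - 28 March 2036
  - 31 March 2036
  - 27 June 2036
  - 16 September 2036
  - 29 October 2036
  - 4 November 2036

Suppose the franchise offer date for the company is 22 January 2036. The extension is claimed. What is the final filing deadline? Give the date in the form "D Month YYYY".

5 August 2036

6 months after 22 January 2036 is July 2036; that month ends on 31 July 2036.
31 July 2036 is a Thursday and not a listed holiday, so it stands.
Counting 3 further business days from 31 July 2036 reaches 5 August 2036.
5 August 2036 (Tuesday) is already a business day.
Deadline: 5 August 2036.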